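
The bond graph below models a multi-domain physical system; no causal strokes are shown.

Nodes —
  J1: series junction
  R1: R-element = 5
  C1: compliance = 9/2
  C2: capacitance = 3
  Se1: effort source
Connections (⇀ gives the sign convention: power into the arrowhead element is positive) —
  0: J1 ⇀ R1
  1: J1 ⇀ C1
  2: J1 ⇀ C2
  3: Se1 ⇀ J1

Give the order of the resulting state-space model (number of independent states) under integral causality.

2  (C1, C2 all integral)

β3 →J1  (Se1 (Se) sets effort on bond)
β1 →J1  (C1: C, integral causality)
β2 →J1  (prefer integral on C2)
β0 →R1  (only one flow-in slot at J1)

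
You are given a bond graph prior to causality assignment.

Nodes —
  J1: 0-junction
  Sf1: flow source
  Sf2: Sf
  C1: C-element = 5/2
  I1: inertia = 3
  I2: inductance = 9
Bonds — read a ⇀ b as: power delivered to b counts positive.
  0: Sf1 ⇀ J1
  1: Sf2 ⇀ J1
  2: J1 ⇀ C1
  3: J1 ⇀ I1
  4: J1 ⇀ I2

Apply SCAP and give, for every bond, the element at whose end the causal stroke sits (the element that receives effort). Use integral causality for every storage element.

bond 0 →Sf1
bond 1 →Sf2
bond 2 →J1
bond 3 →I1
bond 4 →I2

b0 |Sf1  (Sf1 (Sf) sets flow on bond)
b1 |Sf2  (source Sf2 imposes f)
b2 |J1  (C1: C, integral causality)
b3 |I1  (J1 effort already set via bond 2)
b4 |I2  (common-e at J1 fixed by 2)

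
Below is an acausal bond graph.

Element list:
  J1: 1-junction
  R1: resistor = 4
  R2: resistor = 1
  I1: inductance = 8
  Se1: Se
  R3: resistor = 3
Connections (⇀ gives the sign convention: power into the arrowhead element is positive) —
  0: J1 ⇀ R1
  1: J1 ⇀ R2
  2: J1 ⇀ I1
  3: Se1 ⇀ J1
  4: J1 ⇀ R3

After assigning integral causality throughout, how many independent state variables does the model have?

1  (I1 all integral)

β3 stroke at J1  (Se1: effort source, stroke at far end)
β2 stroke at I1  (I1 outputs flow p/I1)
β0 stroke at J1  (J1: bond 2 brought flow, rest push out)
β1 stroke at J1  (common-f at J1 fixed by 2)
β4 stroke at J1  (J1: bond 2 brought flow, rest push out)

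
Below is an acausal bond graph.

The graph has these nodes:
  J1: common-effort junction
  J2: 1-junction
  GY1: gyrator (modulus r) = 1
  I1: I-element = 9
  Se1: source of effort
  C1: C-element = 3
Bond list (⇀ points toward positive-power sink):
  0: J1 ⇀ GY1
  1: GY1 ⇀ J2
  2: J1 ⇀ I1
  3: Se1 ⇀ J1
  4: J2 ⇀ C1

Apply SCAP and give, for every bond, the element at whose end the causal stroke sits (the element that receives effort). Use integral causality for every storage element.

b0 stroke at GY1
b1 stroke at GY1
b2 stroke at I1
b3 stroke at J1
b4 stroke at J2

β3 stroke at J1  (Se1 fixes effort; stroke away)
β0 stroke at GY1  (J1: bond 3 brought effort, rest push out)
β2 stroke at I1  (0-jn J1 has e-setter on 3)
β1 stroke at GY1  (GY1: gyrator matches bond 0)
β4 stroke at J2  (common-f at J2 fixed by 1)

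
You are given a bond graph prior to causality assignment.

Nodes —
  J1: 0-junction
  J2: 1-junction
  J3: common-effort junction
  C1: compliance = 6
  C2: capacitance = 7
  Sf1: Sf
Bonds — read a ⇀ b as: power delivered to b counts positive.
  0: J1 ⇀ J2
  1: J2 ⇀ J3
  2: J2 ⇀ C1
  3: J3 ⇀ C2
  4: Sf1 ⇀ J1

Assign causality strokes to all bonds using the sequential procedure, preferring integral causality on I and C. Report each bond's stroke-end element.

#4 stroke→Sf1  (Sf1: flow source, stroke at near end)
#0 stroke→J1  (closing 0-jn rule on J1)
#1 stroke→J2  (common-f at J2 fixed by 0)
#2 stroke→J2  (J2: bond 0 brought flow, rest push out)
#3 stroke→J3  (closing 0-jn rule on J3)

bond 0 →J1
bond 1 →J2
bond 2 →J2
bond 3 →J3
bond 4 →Sf1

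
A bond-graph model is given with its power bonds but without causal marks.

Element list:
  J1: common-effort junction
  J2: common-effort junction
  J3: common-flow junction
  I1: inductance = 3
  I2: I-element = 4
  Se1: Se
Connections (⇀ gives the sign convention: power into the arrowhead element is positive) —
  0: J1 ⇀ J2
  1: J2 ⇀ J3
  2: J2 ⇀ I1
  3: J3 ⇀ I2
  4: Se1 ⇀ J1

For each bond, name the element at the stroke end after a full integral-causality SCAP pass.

bond 4 stroke at J1  (source Se1 imposes e)
bond 0 stroke at J2  (common-e at J1 fixed by 4)
bond 1 stroke at J3  (common-e at J2 fixed by 0)
bond 2 stroke at I1  (common-e at J2 fixed by 0)
bond 3 stroke at I2  (J3: last free bond brings flow in)

#0 stroke→J2
#1 stroke→J3
#2 stroke→I1
#3 stroke→I2
#4 stroke→J1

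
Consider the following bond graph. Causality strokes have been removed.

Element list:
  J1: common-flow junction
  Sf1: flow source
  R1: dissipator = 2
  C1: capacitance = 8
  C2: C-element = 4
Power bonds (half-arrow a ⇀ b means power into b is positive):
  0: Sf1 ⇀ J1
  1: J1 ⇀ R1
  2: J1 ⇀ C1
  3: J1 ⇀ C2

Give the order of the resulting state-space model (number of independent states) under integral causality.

b0 stroke→Sf1  (Sf1 fixes flow; stroke at Sf1)
b1 stroke→J1  (J1: bond 0 brought flow, rest push out)
b2 stroke→J1  (common-f at J1 fixed by 0)
b3 stroke→J1  (J1 flow already set via bond 0)

2  (C1, C2 all integral)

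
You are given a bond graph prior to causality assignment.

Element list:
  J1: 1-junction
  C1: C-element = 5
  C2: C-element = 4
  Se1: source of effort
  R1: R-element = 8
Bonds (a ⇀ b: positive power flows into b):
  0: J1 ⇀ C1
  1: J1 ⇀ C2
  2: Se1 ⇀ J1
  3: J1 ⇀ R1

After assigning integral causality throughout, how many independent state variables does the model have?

2  (C1, C2 all integral)

β2 stroke→J1  (Se1 fixes effort; stroke away)
β0 stroke→J1  (C1: C, integral causality)
β1 stroke→J1  (C2: C, integral causality)
β3 stroke→R1  (only one flow-in slot at J1)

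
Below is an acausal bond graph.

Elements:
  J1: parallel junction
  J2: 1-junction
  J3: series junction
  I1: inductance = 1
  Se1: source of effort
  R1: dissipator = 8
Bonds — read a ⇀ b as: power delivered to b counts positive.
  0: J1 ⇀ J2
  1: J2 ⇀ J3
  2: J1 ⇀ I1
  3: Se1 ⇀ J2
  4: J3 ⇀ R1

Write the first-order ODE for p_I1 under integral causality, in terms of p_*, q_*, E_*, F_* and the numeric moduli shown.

#3 |J2  (Se1 fixes effort; stroke away)
#2 |I1  (prefer integral on I1)
#0 |J1  (only one effort-in slot at J1)
#1 |J2  (1-jn J2 has f-setter on 0)
#4 |J3  (1-jn J3 has f-setter on 1)

dp_I1/dt = -E_Se1 - 8*p_I1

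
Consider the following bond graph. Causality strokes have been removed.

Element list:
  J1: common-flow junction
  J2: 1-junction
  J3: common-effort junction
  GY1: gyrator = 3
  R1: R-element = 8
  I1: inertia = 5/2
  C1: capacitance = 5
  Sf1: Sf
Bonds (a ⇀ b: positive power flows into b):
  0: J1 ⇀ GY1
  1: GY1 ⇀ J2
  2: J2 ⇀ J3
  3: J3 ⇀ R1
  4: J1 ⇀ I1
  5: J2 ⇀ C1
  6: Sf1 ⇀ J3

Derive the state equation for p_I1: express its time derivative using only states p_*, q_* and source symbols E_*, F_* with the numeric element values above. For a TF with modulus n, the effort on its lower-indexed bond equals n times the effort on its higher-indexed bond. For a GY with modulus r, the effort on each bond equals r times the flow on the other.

dp_I1/dt = 3*F_Sf1 - 9*p_I1/20 + 3*q_C1/40

bond 6 stroke at Sf1  (source Sf1 imposes f)
bond 4 stroke at I1  (I1 integral (f out))
bond 0 stroke at J1  (J1: bond 4 brought flow, rest push out)
bond 1 stroke at J2  (through GY1, causality inverts; strokes same side of GY1)
bond 5 stroke at J2  (prefer integral on C1)
bond 2 stroke at J3  (J2: last free bond brings flow in)
bond 3 stroke at R1  (common-e at J3 fixed by 2)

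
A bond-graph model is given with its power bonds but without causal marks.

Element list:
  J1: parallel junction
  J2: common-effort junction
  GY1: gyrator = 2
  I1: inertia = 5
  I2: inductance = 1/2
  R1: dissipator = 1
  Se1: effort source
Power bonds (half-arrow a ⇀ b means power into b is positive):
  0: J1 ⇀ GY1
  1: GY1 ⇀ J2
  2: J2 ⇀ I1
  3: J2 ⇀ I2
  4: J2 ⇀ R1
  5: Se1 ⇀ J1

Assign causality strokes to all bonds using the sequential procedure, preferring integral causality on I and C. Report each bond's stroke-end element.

bond 0 →GY1
bond 1 →GY1
bond 2 →I1
bond 3 →I2
bond 4 →J2
bond 5 →J1

β5 stroke→J1  (Se1 (Se) sets effort on bond)
β0 stroke→GY1  (common-e at J1 fixed by 5)
β1 stroke→GY1  (through GY1, causality inverts; strokes same side of GY1)
β2 stroke→I1  (I1: I, integral causality)
β3 stroke→I2  (I2: I, integral causality)
β4 stroke→J2  (closing 0-jn rule on J2)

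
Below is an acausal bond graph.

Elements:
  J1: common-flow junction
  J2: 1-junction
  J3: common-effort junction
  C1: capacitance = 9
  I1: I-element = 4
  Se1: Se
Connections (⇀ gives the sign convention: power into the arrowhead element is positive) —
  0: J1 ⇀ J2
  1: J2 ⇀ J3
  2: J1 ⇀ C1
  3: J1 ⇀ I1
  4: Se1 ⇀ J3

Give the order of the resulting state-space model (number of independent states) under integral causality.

#4 |J3  (Se1 (Se) sets effort on bond)
#1 |J2  (J3 effort already set via bond 4)
#0 |J1  (only one flow-in slot at J2)
#2 |J1  (C1 outputs effort q/C1)
#3 |I1  (only one flow-in slot at J1)

2  (C1, I1 all integral)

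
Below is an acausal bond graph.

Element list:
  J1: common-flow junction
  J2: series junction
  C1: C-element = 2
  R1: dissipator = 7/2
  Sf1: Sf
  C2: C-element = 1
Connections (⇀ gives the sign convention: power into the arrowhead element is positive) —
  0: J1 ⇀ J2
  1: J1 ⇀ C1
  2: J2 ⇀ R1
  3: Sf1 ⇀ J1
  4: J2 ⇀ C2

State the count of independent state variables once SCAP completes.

2  (C1, C2 all integral)

b3 →Sf1  (Sf1 fixes flow; stroke at Sf1)
b0 →J1  (1-jn J1 has f-setter on 3)
b1 →J1  (J1: bond 3 brought flow, rest push out)
b2 →J2  (common-f at J2 fixed by 0)
b4 →J2  (1-jn J2 has f-setter on 0)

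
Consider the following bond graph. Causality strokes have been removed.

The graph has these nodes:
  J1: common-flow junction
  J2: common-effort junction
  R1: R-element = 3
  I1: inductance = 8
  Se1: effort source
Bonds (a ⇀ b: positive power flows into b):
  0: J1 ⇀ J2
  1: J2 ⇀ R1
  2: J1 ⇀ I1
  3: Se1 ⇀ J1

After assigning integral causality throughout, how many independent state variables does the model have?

1  (I1 all integral)

β3 stroke→J1  (source Se1 imposes e)
β2 stroke→I1  (I1 outputs flow p/I1)
β0 stroke→J1  (J1: bond 2 brought flow, rest push out)
β1 stroke→J2  (J2: last free bond brings effort in)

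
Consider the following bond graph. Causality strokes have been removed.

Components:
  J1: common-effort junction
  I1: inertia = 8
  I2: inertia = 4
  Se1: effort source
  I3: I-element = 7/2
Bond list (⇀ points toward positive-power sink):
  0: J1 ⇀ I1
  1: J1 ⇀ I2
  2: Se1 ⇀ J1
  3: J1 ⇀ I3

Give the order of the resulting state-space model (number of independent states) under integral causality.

3  (I1, I2, I3 all integral)

b2 stroke→J1  (Se1 (Se) sets effort on bond)
b0 stroke→I1  (0-jn J1 has e-setter on 2)
b1 stroke→I2  (0-jn J1 has e-setter on 2)
b3 stroke→I3  (0-jn J1 has e-setter on 2)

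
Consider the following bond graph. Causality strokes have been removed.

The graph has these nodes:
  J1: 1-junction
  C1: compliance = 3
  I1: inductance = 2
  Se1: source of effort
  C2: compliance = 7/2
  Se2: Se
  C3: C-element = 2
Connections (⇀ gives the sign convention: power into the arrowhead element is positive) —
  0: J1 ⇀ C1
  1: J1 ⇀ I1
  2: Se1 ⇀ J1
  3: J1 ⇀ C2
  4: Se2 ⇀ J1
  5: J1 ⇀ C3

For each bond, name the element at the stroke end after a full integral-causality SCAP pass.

#2 |J1  (source Se1 imposes e)
#4 |J1  (source Se2 imposes e)
#0 |J1  (C1: C, integral causality)
#1 |I1  (I1 integral (f out))
#3 |J1  (1-jn J1 has f-setter on 1)
#5 |J1  (1-jn J1 has f-setter on 1)

b0 stroke at J1
b1 stroke at I1
b2 stroke at J1
b3 stroke at J1
b4 stroke at J1
b5 stroke at J1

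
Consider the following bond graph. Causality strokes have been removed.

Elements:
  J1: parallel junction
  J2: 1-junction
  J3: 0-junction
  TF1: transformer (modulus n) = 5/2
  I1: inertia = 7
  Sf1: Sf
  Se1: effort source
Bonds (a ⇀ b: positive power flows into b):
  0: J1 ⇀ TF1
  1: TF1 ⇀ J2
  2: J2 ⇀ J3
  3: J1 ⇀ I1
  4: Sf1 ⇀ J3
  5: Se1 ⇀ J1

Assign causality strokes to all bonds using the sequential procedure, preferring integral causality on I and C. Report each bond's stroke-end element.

bond 0 stroke at TF1
bond 1 stroke at J2
bond 2 stroke at J3
bond 3 stroke at I1
bond 4 stroke at Sf1
bond 5 stroke at J1

#4 |Sf1  (Sf1 (Sf) sets flow on bond)
#5 |J1  (source Se1 imposes e)
#0 |TF1  (J1: bond 5 brought effort, rest push out)
#3 |I1  (J1 effort already set via bond 5)
#2 |J3  (only one effort-in slot at J3)
#1 |J2  (through TF1, causality passes straight; one stroke at TF1)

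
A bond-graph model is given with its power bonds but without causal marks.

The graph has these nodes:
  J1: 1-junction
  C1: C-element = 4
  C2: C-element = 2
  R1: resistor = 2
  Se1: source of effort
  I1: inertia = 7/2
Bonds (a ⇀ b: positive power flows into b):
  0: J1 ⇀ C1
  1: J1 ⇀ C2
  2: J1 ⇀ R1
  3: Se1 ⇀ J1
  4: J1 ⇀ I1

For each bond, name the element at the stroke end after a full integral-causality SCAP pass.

#0 stroke→J1
#1 stroke→J1
#2 stroke→J1
#3 stroke→J1
#4 stroke→I1

#3 stroke→J1  (Se1 (Se) sets effort on bond)
#0 stroke→J1  (C1: C, integral causality)
#1 stroke→J1  (C2 integral (e out))
#4 stroke→I1  (I1 outputs flow p/I1)
#2 stroke→J1  (J1: bond 4 brought flow, rest push out)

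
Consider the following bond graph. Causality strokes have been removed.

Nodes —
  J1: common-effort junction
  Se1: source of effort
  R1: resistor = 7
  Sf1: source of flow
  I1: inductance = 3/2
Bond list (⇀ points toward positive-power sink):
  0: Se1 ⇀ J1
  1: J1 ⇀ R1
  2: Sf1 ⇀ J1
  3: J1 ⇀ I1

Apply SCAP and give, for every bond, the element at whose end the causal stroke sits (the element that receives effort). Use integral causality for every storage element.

#0 stroke at J1  (Se1 fixes effort; stroke away)
#2 stroke at Sf1  (Sf1 (Sf) sets flow on bond)
#1 stroke at R1  (common-e at J1 fixed by 0)
#3 stroke at I1  (J1: bond 0 brought effort, rest push out)

b0 →J1
b1 →R1
b2 →Sf1
b3 →I1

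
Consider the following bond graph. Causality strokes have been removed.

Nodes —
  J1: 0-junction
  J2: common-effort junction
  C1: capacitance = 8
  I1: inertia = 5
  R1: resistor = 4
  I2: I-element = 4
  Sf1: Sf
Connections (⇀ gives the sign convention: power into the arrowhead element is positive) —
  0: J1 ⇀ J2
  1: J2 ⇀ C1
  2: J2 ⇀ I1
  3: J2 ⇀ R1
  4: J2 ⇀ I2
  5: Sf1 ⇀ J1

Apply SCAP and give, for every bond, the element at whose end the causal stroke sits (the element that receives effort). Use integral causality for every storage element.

β0 |J1
β1 |J2
β2 |I1
β3 |R1
β4 |I2
β5 |Sf1

b5 stroke→Sf1  (Sf1 (Sf) sets flow on bond)
b0 stroke→J1  (only one effort-in slot at J1)
b1 stroke→J2  (C1 outputs effort q/C1)
b2 stroke→I1  (0-jn J2 has e-setter on 1)
b3 stroke→R1  (J2: bond 1 brought effort, rest push out)
b4 stroke→I2  (common-e at J2 fixed by 1)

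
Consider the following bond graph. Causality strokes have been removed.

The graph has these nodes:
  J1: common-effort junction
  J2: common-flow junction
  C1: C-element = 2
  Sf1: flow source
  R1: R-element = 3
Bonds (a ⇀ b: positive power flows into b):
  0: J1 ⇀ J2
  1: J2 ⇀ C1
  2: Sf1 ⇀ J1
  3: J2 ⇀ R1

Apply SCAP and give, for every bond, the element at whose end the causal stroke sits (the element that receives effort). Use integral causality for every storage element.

b0 →J1
b1 →J2
b2 →Sf1
b3 →J2

#2 |Sf1  (source Sf1 imposes f)
#0 |J1  (J1: last free bond brings effort in)
#1 |J2  (1-jn J2 has f-setter on 0)
#3 |J2  (1-jn J2 has f-setter on 0)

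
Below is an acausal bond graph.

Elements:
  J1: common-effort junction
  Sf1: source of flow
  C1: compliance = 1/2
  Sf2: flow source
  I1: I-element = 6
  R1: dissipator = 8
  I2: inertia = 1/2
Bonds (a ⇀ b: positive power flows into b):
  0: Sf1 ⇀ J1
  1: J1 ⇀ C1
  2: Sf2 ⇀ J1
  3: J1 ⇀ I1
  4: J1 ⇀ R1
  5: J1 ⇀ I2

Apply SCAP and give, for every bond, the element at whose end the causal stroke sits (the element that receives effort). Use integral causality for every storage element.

#0 stroke→Sf1  (Sf1 (Sf) sets flow on bond)
#2 stroke→Sf2  (Sf2 (Sf) sets flow on bond)
#1 stroke→J1  (C1: C, integral causality)
#3 stroke→I1  (J1 effort already set via bond 1)
#4 stroke→R1  (0-jn J1 has e-setter on 1)
#5 stroke→I2  (common-e at J1 fixed by 1)

#0 |Sf1
#1 |J1
#2 |Sf2
#3 |I1
#4 |R1
#5 |I2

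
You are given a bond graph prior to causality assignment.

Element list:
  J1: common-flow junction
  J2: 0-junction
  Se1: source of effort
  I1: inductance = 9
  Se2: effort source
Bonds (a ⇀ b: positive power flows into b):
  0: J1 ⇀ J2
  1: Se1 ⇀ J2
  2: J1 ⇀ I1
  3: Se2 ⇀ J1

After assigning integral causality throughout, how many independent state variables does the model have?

1  (I1 all integral)

bond 1 stroke at J2  (Se1 fixes effort; stroke away)
bond 3 stroke at J1  (Se2: effort source, stroke at far end)
bond 0 stroke at J1  (common-e at J2 fixed by 1)
bond 2 stroke at I1  (closing 1-jn rule on J1)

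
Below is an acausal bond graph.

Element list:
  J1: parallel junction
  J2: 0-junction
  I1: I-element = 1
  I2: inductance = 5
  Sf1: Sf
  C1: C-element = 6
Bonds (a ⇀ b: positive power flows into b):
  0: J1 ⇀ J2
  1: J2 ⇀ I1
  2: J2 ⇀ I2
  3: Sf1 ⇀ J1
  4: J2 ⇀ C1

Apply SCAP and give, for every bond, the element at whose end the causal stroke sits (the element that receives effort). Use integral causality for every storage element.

β0 stroke at J1
β1 stroke at I1
β2 stroke at I2
β3 stroke at Sf1
β4 stroke at J2

b3 stroke→Sf1  (Sf1 fixes flow; stroke at Sf1)
b0 stroke→J1  (J1 needs exactly one e-in)
b1 stroke→I1  (prefer integral on I1)
b2 stroke→I2  (prefer integral on I2)
b4 stroke→J2  (only one effort-in slot at J2)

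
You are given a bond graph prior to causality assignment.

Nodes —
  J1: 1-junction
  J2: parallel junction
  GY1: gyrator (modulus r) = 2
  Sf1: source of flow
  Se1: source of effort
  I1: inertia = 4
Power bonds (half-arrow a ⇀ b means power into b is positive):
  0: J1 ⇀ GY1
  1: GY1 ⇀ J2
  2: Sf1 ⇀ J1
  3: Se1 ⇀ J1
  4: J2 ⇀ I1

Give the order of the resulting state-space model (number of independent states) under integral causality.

b2 →Sf1  (Sf1: flow source, stroke at near end)
b3 →J1  (Se1 fixes effort; stroke away)
b0 →J1  (J1: bond 2 brought flow, rest push out)
b1 →J2  (GY1: gyrator matches bond 0)
b4 →I1  (common-e at J2 fixed by 1)

1  (I1 all integral)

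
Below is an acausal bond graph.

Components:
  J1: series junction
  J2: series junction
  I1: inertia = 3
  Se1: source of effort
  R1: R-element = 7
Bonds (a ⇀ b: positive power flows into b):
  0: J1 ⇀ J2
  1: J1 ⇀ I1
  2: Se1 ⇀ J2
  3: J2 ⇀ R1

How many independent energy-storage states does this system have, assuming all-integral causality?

1  (I1 all integral)

b2 stroke at J2  (Se1 fixes effort; stroke away)
b1 stroke at I1  (prefer integral on I1)
b0 stroke at J1  (1-jn J1 has f-setter on 1)
b3 stroke at J2  (J2 flow already set via bond 0)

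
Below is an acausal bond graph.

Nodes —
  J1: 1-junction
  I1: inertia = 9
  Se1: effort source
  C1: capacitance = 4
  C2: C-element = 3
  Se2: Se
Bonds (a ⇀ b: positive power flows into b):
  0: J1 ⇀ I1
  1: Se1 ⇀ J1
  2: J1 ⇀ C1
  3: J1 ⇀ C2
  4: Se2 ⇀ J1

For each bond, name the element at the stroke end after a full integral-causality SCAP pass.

b0 stroke at I1
b1 stroke at J1
b2 stroke at J1
b3 stroke at J1
b4 stroke at J1

bond 1 stroke at J1  (source Se1 imposes e)
bond 4 stroke at J1  (source Se2 imposes e)
bond 0 stroke at I1  (I1: I, integral causality)
bond 2 stroke at J1  (J1 flow already set via bond 0)
bond 3 stroke at J1  (J1 flow already set via bond 0)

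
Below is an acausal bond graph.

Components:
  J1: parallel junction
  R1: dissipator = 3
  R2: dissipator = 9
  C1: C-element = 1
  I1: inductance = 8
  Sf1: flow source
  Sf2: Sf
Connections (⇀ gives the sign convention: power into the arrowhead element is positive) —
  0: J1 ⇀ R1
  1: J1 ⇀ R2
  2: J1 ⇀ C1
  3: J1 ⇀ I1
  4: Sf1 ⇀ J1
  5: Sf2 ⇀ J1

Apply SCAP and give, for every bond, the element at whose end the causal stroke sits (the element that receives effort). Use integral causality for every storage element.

β0 →R1
β1 →R2
β2 →J1
β3 →I1
β4 →Sf1
β5 →Sf2

β4 stroke at Sf1  (Sf1 fixes flow; stroke at Sf1)
β5 stroke at Sf2  (Sf2: flow source, stroke at near end)
β2 stroke at J1  (C1: C, integral causality)
β0 stroke at R1  (0-jn J1 has e-setter on 2)
β1 stroke at R2  (common-e at J1 fixed by 2)
β3 stroke at I1  (common-e at J1 fixed by 2)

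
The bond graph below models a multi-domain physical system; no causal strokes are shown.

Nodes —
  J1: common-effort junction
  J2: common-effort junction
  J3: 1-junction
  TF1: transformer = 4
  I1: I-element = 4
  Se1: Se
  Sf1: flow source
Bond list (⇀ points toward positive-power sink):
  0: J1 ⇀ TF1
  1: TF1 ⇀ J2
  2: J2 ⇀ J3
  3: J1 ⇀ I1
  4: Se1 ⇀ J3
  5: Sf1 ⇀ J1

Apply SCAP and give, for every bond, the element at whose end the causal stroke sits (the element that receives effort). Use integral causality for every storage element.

b0 |J1
b1 |TF1
b2 |J2
b3 |I1
b4 |J3
b5 |Sf1

β4 stroke→J3  (Se1: effort source, stroke at far end)
β5 stroke→Sf1  (source Sf1 imposes f)
β2 stroke→J2  (J3: last free bond brings flow in)
β1 stroke→TF1  (J2: bond 2 brought effort, rest push out)
β0 stroke→J1  (TF1: transformer flips bond 1)
β3 stroke→I1  (J1 effort already set via bond 0)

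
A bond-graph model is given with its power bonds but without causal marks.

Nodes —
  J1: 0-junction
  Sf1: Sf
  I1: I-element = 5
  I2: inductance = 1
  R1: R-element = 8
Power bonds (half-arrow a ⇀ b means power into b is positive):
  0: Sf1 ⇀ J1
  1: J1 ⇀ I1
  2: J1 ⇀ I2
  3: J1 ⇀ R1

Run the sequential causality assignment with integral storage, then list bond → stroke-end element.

bond 0 |Sf1
bond 1 |I1
bond 2 |I2
bond 3 |J1

bond 0 |Sf1  (Sf1 (Sf) sets flow on bond)
bond 1 |I1  (I1 integral (f out))
bond 2 |I2  (prefer integral on I2)
bond 3 |J1  (only one effort-in slot at J1)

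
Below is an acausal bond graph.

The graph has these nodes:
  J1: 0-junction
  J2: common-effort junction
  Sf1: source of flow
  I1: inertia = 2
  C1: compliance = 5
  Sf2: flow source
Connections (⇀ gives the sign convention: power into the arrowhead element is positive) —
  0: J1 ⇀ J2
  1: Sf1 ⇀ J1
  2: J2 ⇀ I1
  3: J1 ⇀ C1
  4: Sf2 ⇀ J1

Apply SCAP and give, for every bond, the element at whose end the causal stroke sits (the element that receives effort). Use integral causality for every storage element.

bond 0 stroke→J2
bond 1 stroke→Sf1
bond 2 stroke→I1
bond 3 stroke→J1
bond 4 stroke→Sf2

b1 stroke at Sf1  (Sf1 (Sf) sets flow on bond)
b4 stroke at Sf2  (Sf2 (Sf) sets flow on bond)
b2 stroke at I1  (I1 outputs flow p/I1)
b0 stroke at J2  (J2: last free bond brings effort in)
b3 stroke at J1  (J1 needs exactly one e-in)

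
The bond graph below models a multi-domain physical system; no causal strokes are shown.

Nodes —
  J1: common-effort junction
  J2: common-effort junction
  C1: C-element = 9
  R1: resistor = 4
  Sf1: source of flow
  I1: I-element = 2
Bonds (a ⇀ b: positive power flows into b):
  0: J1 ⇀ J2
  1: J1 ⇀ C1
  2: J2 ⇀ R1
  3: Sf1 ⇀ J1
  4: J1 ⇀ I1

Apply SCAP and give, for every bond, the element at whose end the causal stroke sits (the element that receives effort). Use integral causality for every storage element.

β0 →J2
β1 →J1
β2 →R1
β3 →Sf1
β4 →I1

b3 →Sf1  (Sf1 (Sf) sets flow on bond)
b1 →J1  (C1 integral (e out))
b0 →J2  (0-jn J1 has e-setter on 1)
b4 →I1  (0-jn J1 has e-setter on 1)
b2 →R1  (J2 effort already set via bond 0)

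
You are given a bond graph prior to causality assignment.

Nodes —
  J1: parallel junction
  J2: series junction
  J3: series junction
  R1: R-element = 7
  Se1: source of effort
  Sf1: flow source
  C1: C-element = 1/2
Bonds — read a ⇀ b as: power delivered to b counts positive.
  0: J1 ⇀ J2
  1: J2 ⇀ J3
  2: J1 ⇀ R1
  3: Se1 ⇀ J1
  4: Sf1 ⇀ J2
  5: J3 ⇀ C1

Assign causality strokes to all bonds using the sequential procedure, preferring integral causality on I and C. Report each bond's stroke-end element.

bond 0 stroke at J2
bond 1 stroke at J2
bond 2 stroke at R1
bond 3 stroke at J1
bond 4 stroke at Sf1
bond 5 stroke at J3

β3 |J1  (Se1 (Se) sets effort on bond)
β4 |Sf1  (source Sf1 imposes f)
β0 |J2  (J1 effort already set via bond 3)
β2 |R1  (J1 effort already set via bond 3)
β1 |J2  (J2: bond 4 brought flow, rest push out)
β5 |J3  (J3 flow already set via bond 1)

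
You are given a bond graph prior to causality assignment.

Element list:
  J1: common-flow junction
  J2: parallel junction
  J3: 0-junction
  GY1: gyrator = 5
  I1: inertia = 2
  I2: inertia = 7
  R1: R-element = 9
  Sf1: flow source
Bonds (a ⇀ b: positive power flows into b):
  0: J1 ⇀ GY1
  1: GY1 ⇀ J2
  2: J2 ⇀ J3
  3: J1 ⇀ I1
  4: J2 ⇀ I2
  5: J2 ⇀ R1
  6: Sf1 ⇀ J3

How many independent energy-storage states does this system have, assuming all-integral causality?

2  (I1, I2 all integral)

b6 stroke at Sf1  (Sf1: flow source, stroke at near end)
b2 stroke at J3  (closing 0-jn rule on J3)
b3 stroke at I1  (I1 integral (f out))
b0 stroke at J1  (common-f at J1 fixed by 3)
b1 stroke at J2  (GY1: gyrator matches bond 0)
b4 stroke at I2  (common-e at J2 fixed by 1)
b5 stroke at R1  (common-e at J2 fixed by 1)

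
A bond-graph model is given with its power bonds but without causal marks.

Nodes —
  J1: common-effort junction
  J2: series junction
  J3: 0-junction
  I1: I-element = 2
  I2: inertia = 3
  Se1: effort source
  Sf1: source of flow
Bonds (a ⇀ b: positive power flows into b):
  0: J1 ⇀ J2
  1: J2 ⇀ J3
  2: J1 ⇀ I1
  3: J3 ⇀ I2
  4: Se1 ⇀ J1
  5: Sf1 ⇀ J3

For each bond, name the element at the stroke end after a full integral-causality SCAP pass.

b0 |J2
b1 |J3
b2 |I1
b3 |I2
b4 |J1
b5 |Sf1

bond 4 |J1  (source Se1 imposes e)
bond 5 |Sf1  (Sf1 fixes flow; stroke at Sf1)
bond 0 |J2  (0-jn J1 has e-setter on 4)
bond 2 |I1  (0-jn J1 has e-setter on 4)
bond 1 |J3  (closing 1-jn rule on J2)
bond 3 |I2  (J3: bond 1 brought effort, rest push out)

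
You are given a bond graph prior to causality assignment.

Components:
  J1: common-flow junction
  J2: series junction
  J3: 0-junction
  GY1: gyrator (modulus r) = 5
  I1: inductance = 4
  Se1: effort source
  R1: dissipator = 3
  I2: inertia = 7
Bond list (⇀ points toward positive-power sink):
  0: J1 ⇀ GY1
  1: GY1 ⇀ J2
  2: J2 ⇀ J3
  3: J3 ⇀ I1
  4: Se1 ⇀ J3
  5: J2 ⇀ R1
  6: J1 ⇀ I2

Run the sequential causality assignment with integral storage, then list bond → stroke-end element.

b0 →J1
b1 →J2
b2 →J2
b3 →I1
b4 →J3
b5 →R1
b6 →I2

bond 4 stroke at J3  (Se1 fixes effort; stroke away)
bond 2 stroke at J2  (J3 effort already set via bond 4)
bond 3 stroke at I1  (J3 effort already set via bond 4)
bond 6 stroke at I2  (prefer integral on I2)
bond 0 stroke at J1  (J1: bond 6 brought flow, rest push out)
bond 1 stroke at J2  (GY GY1: same side as bond 0)
bond 5 stroke at R1  (closing 1-jn rule on J2)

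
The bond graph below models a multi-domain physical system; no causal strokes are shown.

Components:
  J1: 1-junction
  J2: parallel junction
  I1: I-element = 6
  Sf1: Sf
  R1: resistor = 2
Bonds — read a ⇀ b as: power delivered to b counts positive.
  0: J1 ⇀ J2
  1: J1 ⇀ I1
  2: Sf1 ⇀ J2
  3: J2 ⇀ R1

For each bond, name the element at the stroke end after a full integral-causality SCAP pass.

#2 stroke at Sf1  (source Sf1 imposes f)
#1 stroke at I1  (I1 outputs flow p/I1)
#0 stroke at J1  (1-jn J1 has f-setter on 1)
#3 stroke at J2  (closing 0-jn rule on J2)

#0 stroke at J1
#1 stroke at I1
#2 stroke at Sf1
#3 stroke at J2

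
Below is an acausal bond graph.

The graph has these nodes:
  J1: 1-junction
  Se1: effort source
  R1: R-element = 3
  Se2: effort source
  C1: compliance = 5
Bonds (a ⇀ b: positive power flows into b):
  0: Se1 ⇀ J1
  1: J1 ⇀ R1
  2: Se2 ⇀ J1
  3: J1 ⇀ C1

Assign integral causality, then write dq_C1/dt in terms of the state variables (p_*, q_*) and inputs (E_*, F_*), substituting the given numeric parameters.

#0 stroke at J1  (Se1 (Se) sets effort on bond)
#2 stroke at J1  (Se2: effort source, stroke at far end)
#3 stroke at J1  (prefer integral on C1)
#1 stroke at R1  (J1 needs exactly one f-in)

dq_C1/dt = E_Se1/3 + E_Se2/3 - q_C1/15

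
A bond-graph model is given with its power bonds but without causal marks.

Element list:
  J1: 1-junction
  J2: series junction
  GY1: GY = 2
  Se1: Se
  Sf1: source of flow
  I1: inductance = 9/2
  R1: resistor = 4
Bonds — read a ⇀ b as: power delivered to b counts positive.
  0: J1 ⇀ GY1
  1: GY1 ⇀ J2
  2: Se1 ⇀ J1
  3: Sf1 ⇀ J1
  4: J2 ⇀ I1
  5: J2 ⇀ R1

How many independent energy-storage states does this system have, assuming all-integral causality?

b2 |J1  (Se1: effort source, stroke at far end)
b3 |Sf1  (source Sf1 imposes f)
b0 |J1  (1-jn J1 has f-setter on 3)
b1 |J2  (GY1: gyrator matches bond 0)
b4 |I1  (I1 integral (f out))
b5 |J2  (1-jn J2 has f-setter on 4)

1  (I1 all integral)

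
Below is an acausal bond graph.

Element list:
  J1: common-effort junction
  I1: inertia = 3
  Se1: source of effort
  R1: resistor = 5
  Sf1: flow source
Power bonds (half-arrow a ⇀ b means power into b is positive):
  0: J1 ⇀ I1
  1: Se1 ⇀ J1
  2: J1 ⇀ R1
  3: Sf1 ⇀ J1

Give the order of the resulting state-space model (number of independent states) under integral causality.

1  (I1 all integral)

b1 stroke→J1  (source Se1 imposes e)
b3 stroke→Sf1  (Sf1 (Sf) sets flow on bond)
b0 stroke→I1  (J1: bond 1 brought effort, rest push out)
b2 stroke→R1  (0-jn J1 has e-setter on 1)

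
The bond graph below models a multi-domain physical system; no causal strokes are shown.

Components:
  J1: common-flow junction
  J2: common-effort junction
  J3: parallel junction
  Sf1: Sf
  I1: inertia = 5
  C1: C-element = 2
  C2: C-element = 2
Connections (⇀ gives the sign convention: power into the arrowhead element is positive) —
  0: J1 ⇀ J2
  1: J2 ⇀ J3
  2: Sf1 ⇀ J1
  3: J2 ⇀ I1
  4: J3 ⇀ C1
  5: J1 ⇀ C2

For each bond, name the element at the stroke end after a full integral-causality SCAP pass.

#0 stroke→J1
#1 stroke→J2
#2 stroke→Sf1
#3 stroke→I1
#4 stroke→J3
#5 stroke→J1

β2 stroke→Sf1  (Sf1: flow source, stroke at near end)
β0 stroke→J1  (J1: bond 2 brought flow, rest push out)
β5 stroke→J1  (1-jn J1 has f-setter on 2)
β3 stroke→I1  (I1 outputs flow p/I1)
β1 stroke→J2  (J2 needs exactly one e-in)
β4 stroke→J3  (J3: last free bond brings effort in)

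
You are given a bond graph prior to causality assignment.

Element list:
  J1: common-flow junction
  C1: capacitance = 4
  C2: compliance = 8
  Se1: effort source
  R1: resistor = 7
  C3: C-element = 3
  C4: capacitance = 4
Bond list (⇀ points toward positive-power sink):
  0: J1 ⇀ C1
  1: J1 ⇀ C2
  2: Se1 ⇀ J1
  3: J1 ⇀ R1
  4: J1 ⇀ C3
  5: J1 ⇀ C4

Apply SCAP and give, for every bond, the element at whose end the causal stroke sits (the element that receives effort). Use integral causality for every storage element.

#2 |J1  (Se1 (Se) sets effort on bond)
#0 |J1  (prefer integral on C1)
#1 |J1  (C2 integral (e out))
#4 |J1  (prefer integral on C3)
#5 |J1  (C4 outputs effort q/C4)
#3 |R1  (closing 1-jn rule on J1)

β0 →J1
β1 →J1
β2 →J1
β3 →R1
β4 →J1
β5 →J1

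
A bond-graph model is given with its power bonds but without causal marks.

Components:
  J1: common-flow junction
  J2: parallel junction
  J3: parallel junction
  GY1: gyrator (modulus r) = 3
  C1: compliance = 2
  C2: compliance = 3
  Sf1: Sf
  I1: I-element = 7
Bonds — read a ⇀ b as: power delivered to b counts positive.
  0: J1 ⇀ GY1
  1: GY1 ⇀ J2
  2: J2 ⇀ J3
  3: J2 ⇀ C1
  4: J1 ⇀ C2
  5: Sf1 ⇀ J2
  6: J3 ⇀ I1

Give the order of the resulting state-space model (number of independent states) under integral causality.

β5 |Sf1  (Sf1: flow source, stroke at near end)
β3 |J2  (C1: C, integral causality)
β1 |GY1  (0-jn J2 has e-setter on 3)
β2 |J3  (0-jn J2 has e-setter on 3)
β6 |I1  (0-jn J3 has e-setter on 2)
β0 |GY1  (GY GY1: same side as bond 1)
β4 |J1  (1-jn J1 has f-setter on 0)

3  (C1, C2, I1 all integral)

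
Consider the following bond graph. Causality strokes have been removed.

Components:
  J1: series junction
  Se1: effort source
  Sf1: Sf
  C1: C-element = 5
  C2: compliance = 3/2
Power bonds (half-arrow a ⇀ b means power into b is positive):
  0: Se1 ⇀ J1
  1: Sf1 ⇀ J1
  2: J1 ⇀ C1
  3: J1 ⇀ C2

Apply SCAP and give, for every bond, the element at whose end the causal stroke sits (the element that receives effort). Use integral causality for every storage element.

β0 stroke at J1  (Se1 (Se) sets effort on bond)
β1 stroke at Sf1  (Sf1: flow source, stroke at near end)
β2 stroke at J1  (common-f at J1 fixed by 1)
β3 stroke at J1  (J1: bond 1 brought flow, rest push out)

#0 →J1
#1 →Sf1
#2 →J1
#3 →J1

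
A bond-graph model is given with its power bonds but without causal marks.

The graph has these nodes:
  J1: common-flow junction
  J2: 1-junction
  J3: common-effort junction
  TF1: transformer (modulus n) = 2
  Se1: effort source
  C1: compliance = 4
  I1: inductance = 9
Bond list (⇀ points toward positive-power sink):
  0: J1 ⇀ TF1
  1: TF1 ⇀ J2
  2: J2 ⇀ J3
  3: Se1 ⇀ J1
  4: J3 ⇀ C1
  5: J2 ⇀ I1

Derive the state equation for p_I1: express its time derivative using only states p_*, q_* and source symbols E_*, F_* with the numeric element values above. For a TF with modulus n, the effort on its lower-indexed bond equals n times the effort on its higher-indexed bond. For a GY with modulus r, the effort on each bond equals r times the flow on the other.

β3 stroke at J1  (Se1 (Se) sets effort on bond)
β0 stroke at TF1  (only one flow-in slot at J1)
β1 stroke at J2  (TF1: transformer flips bond 0)
β4 stroke at J3  (prefer integral on C1)
β2 stroke at J2  (common-e at J3 fixed by 4)
β5 stroke at I1  (only one flow-in slot at J2)

dp_I1/dt = E_Se1/2 - q_C1/4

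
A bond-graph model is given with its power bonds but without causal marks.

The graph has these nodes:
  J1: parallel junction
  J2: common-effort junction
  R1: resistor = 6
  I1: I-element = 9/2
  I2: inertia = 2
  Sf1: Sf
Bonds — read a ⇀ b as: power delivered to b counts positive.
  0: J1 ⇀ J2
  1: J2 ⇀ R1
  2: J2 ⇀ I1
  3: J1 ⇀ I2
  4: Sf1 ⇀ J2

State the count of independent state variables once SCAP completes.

bond 4 →Sf1  (Sf1: flow source, stroke at near end)
bond 2 →I1  (I1: I, integral causality)
bond 3 →I2  (I2 outputs flow p/I2)
bond 0 →J1  (J1 needs exactly one e-in)
bond 1 →J2  (J2 needs exactly one e-in)

2  (I1, I2 all integral)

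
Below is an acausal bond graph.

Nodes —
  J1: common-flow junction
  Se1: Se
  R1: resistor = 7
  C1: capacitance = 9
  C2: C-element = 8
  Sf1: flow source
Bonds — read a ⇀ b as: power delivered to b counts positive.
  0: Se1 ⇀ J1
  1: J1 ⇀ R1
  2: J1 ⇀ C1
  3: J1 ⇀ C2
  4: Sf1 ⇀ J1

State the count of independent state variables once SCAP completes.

2  (C1, C2 all integral)

#0 |J1  (Se1 fixes effort; stroke away)
#4 |Sf1  (Sf1 fixes flow; stroke at Sf1)
#1 |J1  (J1: bond 4 brought flow, rest push out)
#2 |J1  (common-f at J1 fixed by 4)
#3 |J1  (common-f at J1 fixed by 4)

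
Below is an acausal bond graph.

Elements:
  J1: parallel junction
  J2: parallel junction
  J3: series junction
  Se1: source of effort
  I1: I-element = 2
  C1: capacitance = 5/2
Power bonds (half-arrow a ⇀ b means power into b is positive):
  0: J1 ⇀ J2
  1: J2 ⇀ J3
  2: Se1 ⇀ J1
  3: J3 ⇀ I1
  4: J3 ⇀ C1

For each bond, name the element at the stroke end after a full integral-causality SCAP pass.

#2 →J1  (source Se1 imposes e)
#0 →J2  (J1: bond 2 brought effort, rest push out)
#1 →J3  (common-e at J2 fixed by 0)
#3 →I1  (I1: I, integral causality)
#4 →J3  (J3 flow already set via bond 3)

#0 →J2
#1 →J3
#2 →J1
#3 →I1
#4 →J3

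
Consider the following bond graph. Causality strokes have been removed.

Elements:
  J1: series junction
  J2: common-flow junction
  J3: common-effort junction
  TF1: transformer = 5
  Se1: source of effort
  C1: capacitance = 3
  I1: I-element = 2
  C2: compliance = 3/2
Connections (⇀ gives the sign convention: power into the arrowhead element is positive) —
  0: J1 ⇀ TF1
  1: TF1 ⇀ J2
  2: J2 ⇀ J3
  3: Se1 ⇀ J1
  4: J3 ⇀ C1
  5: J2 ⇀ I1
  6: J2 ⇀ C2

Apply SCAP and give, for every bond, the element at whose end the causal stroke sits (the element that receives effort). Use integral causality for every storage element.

bond 3 →J1  (Se1 fixes effort; stroke away)
bond 0 →TF1  (J1: last free bond brings flow in)
bond 1 →J2  (TF TF1: opposite of bond 0)
bond 4 →J3  (C1 outputs effort q/C1)
bond 2 →J2  (0-jn J3 has e-setter on 4)
bond 5 →I1  (I1 outputs flow p/I1)
bond 6 →J2  (J2 flow already set via bond 5)

bond 0 →TF1
bond 1 →J2
bond 2 →J2
bond 3 →J1
bond 4 →J3
bond 5 →I1
bond 6 →J2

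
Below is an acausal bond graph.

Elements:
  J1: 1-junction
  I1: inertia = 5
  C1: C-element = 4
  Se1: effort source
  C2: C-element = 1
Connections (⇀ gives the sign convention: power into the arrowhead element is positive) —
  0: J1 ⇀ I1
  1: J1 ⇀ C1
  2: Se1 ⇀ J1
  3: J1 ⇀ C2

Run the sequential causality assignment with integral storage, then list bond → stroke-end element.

b2 →J1  (Se1 (Se) sets effort on bond)
b0 →I1  (I1 integral (f out))
b1 →J1  (J1 flow already set via bond 0)
b3 →J1  (1-jn J1 has f-setter on 0)

β0 →I1
β1 →J1
β2 →J1
β3 →J1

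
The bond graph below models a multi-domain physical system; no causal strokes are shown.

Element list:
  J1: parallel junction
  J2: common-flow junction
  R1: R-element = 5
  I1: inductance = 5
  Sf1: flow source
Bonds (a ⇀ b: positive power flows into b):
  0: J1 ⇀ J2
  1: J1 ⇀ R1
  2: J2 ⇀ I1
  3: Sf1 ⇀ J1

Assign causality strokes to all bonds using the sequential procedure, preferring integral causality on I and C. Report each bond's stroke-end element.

#0 stroke→J2
#1 stroke→J1
#2 stroke→I1
#3 stroke→Sf1

β3 →Sf1  (source Sf1 imposes f)
β2 →I1  (I1: I, integral causality)
β0 →J2  (J2 flow already set via bond 2)
β1 →J1  (only one effort-in slot at J1)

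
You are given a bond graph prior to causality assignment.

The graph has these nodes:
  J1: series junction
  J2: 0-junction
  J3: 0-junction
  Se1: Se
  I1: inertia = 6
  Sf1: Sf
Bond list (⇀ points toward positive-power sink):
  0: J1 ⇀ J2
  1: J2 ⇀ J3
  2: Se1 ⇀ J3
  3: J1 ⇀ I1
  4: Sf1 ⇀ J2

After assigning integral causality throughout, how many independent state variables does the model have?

1  (I1 all integral)

β2 →J3  (Se1 fixes effort; stroke away)
β4 →Sf1  (source Sf1 imposes f)
β1 →J2  (J3: bond 2 brought effort, rest push out)
β0 →J1  (common-e at J2 fixed by 1)
β3 →I1  (only one flow-in slot at J1)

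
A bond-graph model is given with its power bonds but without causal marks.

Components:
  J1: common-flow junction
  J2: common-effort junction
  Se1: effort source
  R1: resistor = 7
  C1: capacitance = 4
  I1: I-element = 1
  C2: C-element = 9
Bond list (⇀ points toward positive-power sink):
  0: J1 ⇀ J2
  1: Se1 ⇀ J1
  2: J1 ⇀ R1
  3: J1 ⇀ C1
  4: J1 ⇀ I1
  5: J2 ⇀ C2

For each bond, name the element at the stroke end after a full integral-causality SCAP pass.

b0 →J1
b1 →J1
b2 →J1
b3 →J1
b4 →I1
b5 →J2

#1 |J1  (Se1 (Se) sets effort on bond)
#3 |J1  (C1 outputs effort q/C1)
#4 |I1  (I1 integral (f out))
#0 |J1  (J1: bond 4 brought flow, rest push out)
#2 |J1  (J1 flow already set via bond 4)
#5 |J2  (only one effort-in slot at J2)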